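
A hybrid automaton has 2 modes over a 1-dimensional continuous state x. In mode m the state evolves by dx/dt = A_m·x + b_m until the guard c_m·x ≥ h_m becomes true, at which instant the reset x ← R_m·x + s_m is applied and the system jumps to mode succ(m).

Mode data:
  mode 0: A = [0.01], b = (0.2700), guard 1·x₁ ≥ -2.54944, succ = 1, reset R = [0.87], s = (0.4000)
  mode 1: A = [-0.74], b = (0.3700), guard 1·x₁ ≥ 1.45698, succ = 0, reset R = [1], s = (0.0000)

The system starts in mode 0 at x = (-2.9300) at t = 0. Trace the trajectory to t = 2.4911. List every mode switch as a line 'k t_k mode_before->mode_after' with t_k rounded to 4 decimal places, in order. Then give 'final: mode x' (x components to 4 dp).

Mode 0: guard c·x = -2.5494 hit at Δt = 1.5687 (t = 1.5687), x⁻ = (-2.5494) → reset → x⁺ = (-1.8180), jump to mode 1
Mode 1: flow for 0.9224 to horizon, guard not reached → x = (-0.6713)

1 1.5687 0->1
final: 1 -0.6713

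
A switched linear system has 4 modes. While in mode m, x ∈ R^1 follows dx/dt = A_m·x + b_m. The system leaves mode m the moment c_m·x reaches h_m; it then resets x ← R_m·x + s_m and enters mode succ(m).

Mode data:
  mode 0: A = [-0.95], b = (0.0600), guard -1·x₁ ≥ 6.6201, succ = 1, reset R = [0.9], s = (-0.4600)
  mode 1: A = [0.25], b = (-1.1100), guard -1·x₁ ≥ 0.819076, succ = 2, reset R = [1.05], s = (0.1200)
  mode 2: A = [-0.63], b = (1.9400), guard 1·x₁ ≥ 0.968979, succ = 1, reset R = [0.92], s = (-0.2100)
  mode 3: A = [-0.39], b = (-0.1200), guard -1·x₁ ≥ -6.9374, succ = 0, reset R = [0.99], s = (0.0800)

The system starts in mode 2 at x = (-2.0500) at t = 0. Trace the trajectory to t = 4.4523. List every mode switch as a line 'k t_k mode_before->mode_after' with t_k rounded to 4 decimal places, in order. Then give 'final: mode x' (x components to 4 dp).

1 1.4097 2->1
2 2.7534 1->2
3 3.6950 2->1
final: 1 -0.1019

Mode 2: guard c·x = 0.9690 hit at Δt = 1.4097 (t = 1.4097), x⁻ = (0.9690) → reset → x⁺ = (0.6815), jump to mode 1
Mode 1: guard c·x = 0.8191 hit at Δt = 1.3437 (t = 2.7534), x⁻ = (-0.8191) → reset → x⁺ = (-0.7400), jump to mode 2
Mode 2: guard c·x = 0.9690 hit at Δt = 0.9416 (t = 3.6950), x⁻ = (0.9690) → reset → x⁺ = (0.6815), jump to mode 1
Mode 1: flow for 0.7573 to horizon, guard not reached → x = (-0.1019)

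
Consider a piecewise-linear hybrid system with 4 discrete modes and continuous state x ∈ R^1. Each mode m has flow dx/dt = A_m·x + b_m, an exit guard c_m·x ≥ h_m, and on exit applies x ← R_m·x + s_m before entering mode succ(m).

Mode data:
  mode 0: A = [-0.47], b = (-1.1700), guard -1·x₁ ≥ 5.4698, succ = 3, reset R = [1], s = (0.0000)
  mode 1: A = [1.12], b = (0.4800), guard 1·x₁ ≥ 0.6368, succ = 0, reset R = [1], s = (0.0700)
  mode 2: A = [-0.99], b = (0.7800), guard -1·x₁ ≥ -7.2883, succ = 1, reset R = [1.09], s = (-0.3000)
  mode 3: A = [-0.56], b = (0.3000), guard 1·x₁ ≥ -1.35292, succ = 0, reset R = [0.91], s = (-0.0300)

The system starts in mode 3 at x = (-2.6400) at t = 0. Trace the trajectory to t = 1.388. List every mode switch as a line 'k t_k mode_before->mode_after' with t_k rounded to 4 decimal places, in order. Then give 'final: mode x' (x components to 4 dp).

Mode 3: guard c·x = -1.3529 hit at Δt = 0.9280 (t = 0.9280), x⁻ = (-1.3529) → reset → x⁺ = (-1.2612), jump to mode 0
Mode 0: flow for 0.4600 to horizon, guard not reached → x = (-1.5000)

1 0.9280 3->0
final: 0 -1.5000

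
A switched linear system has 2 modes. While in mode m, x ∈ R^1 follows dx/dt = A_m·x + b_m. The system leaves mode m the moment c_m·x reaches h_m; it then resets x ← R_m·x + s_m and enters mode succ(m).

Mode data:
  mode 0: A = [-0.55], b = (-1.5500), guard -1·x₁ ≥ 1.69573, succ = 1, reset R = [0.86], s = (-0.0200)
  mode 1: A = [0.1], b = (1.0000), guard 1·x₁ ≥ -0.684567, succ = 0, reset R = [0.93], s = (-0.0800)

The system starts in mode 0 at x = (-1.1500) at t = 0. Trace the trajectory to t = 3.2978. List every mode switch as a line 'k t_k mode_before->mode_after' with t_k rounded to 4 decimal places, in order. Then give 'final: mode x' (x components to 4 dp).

1 0.7204 0->1
2 1.6110 1->0
3 2.7513 0->1
final: 1 -0.9996

Mode 0: guard c·x = 1.6957 hit at Δt = 0.7204 (t = 0.7204), x⁻ = (-1.6957) → reset → x⁺ = (-1.4783), jump to mode 1
Mode 1: guard c·x = -0.6846 hit at Δt = 0.8906 (t = 1.6110), x⁻ = (-0.6846) → reset → x⁺ = (-0.7166), jump to mode 0
Mode 0: guard c·x = 1.6957 hit at Δt = 1.1403 (t = 2.7513), x⁻ = (-1.6957) → reset → x⁺ = (-1.4783), jump to mode 1
Mode 1: flow for 0.5465 to horizon, guard not reached → x = (-0.9996)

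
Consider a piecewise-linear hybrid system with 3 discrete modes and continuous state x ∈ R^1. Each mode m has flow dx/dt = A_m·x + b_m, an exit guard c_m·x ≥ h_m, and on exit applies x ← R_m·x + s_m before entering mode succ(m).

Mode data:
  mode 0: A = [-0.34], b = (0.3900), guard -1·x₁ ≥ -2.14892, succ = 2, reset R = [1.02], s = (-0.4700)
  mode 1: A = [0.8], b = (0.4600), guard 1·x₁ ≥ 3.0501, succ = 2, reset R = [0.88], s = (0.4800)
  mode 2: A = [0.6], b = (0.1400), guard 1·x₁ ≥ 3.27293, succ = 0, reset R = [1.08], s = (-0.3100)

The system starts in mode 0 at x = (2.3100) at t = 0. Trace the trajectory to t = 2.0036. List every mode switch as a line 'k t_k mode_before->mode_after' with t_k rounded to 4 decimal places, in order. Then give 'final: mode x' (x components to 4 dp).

Mode 0: guard c·x = -2.1489 hit at Δt = 0.4385 (t = 0.4385), x⁻ = (2.1489) → reset → x⁺ = (1.7219), jump to mode 2
Mode 2: guard c·x = 3.2729 hit at Δt = 0.9734 (t = 1.4119), x⁻ = (3.2729) → reset → x⁺ = (3.2248), jump to mode 0
Mode 0: flow for 0.5917 to horizon, guard not reached → x = (2.8461)

1 0.4385 0->2
2 1.4119 2->0
final: 0 2.8461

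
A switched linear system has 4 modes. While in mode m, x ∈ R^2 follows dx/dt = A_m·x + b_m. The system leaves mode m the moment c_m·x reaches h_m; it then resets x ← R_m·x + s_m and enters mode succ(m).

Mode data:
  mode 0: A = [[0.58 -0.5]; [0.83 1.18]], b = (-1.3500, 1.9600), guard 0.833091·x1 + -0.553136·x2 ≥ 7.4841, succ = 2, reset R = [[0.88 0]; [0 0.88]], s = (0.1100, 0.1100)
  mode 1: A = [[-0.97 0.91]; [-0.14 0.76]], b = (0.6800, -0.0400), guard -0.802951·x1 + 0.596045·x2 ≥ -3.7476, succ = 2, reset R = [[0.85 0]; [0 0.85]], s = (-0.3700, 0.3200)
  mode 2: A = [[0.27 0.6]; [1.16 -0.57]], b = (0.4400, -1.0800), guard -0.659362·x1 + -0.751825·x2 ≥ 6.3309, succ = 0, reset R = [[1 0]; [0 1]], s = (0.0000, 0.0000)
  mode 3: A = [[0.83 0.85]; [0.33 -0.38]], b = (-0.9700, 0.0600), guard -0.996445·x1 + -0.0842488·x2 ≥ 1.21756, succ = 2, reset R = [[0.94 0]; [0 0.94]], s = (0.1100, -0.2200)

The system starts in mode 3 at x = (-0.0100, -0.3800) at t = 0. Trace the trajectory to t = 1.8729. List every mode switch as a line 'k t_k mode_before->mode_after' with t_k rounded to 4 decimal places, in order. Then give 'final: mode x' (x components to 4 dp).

1 0.6854 3->2
final: 2 -2.0873 -2.6794

Mode 3: guard c·x = 1.2176 hit at Δt = 0.6854 (t = 0.6854), x⁻ = (-1.1906, -0.3703) → reset → x⁺ = (-1.0092, -0.5681), jump to mode 2
Mode 2: flow for 1.1875 to horizon, guard not reached → x = (-2.0873, -2.6794)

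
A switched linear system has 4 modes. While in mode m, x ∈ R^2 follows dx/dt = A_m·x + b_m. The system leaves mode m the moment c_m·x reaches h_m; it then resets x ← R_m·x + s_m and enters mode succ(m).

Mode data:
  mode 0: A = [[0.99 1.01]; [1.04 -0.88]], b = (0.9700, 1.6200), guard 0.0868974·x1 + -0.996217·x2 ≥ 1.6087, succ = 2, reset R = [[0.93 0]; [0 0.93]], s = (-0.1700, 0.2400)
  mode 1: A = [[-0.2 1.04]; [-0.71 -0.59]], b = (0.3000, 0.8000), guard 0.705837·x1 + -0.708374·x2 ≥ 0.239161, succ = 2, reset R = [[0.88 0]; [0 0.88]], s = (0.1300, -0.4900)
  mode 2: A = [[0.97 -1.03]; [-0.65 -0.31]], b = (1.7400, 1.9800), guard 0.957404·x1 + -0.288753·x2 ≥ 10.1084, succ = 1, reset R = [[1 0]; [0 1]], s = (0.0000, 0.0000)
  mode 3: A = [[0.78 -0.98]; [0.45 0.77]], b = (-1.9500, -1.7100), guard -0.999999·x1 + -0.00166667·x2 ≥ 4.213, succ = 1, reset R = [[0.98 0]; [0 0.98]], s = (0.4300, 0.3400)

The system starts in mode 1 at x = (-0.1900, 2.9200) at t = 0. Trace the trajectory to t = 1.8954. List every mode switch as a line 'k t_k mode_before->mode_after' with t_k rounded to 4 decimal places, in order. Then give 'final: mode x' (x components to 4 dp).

1 0.8787 1->2
final: 2 6.6082 0.2299

Mode 1: guard c·x = 0.2392 hit at Δt = 0.8787 (t = 0.8787), x⁻ = (2.0669, 1.7219) → reset → x⁺ = (1.9489, 1.0252), jump to mode 2
Mode 2: flow for 1.0167 to horizon, guard not reached → x = (6.6082, 0.2299)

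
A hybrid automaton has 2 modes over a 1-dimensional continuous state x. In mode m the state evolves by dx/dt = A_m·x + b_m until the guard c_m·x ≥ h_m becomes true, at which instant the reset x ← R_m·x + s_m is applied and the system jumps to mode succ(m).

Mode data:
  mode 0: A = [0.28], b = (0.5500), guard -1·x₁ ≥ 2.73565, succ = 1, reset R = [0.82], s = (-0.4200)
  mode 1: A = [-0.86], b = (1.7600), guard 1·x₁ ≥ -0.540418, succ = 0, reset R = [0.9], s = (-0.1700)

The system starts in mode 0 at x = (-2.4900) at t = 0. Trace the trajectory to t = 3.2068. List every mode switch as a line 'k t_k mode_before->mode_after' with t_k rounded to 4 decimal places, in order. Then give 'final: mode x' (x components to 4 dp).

1 1.3693 0->1
2 2.0660 1->0
final: 0 -0.1642

Mode 0: guard c·x = 2.7357 hit at Δt = 1.3693 (t = 1.3693), x⁻ = (-2.7357) → reset → x⁺ = (-2.6632), jump to mode 1
Mode 1: guard c·x = -0.5404 hit at Δt = 0.6967 (t = 2.0660), x⁻ = (-0.5404) → reset → x⁺ = (-0.6564), jump to mode 0
Mode 0: flow for 1.1408 to horizon, guard not reached → x = (-0.1642)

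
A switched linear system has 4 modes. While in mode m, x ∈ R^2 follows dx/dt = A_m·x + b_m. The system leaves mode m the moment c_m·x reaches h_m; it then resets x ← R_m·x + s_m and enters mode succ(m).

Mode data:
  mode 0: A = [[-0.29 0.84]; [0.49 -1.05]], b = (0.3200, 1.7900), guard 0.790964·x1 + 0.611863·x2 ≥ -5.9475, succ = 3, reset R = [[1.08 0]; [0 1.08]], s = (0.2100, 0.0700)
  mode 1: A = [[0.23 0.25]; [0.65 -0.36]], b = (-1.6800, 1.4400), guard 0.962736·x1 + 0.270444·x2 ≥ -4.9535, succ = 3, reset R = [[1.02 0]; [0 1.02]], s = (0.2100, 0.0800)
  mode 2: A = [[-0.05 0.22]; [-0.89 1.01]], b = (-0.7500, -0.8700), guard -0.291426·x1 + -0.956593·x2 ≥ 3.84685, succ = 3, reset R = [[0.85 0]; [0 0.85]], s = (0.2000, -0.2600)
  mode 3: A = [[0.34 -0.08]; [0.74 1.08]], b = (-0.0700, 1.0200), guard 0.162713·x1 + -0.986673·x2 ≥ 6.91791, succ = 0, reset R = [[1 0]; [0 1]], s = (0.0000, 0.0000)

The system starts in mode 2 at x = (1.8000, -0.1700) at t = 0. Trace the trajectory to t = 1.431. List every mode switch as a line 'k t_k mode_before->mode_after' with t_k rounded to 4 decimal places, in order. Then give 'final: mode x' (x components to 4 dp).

1 1.0242 2->3
final: 3 0.8740 -5.1174

Mode 2: guard c·x = 3.8468 hit at Δt = 1.0242 (t = 1.0242), x⁻ = (0.5337, -4.1840) → reset → x⁺ = (0.6537, -3.8164), jump to mode 3
Mode 3: flow for 0.4068 to horizon, guard not reached → x = (0.8740, -5.1174)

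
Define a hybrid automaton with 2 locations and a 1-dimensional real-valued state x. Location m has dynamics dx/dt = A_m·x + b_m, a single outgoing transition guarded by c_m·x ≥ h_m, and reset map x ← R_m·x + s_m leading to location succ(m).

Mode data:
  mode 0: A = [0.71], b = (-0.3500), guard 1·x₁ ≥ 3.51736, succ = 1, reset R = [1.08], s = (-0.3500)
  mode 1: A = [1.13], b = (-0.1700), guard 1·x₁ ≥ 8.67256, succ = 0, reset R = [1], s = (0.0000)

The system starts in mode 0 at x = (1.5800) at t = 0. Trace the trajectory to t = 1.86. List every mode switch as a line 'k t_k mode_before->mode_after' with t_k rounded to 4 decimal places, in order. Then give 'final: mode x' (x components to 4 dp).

Mode 0: guard c·x = 3.5174 hit at Δt = 1.4412 (t = 1.4412), x⁻ = (3.5174) → reset → x⁺ = (3.4487), jump to mode 1
Mode 1: flow for 0.4188 to horizon, guard not reached → x = (5.4449)

1 1.4412 0->1
final: 1 5.4449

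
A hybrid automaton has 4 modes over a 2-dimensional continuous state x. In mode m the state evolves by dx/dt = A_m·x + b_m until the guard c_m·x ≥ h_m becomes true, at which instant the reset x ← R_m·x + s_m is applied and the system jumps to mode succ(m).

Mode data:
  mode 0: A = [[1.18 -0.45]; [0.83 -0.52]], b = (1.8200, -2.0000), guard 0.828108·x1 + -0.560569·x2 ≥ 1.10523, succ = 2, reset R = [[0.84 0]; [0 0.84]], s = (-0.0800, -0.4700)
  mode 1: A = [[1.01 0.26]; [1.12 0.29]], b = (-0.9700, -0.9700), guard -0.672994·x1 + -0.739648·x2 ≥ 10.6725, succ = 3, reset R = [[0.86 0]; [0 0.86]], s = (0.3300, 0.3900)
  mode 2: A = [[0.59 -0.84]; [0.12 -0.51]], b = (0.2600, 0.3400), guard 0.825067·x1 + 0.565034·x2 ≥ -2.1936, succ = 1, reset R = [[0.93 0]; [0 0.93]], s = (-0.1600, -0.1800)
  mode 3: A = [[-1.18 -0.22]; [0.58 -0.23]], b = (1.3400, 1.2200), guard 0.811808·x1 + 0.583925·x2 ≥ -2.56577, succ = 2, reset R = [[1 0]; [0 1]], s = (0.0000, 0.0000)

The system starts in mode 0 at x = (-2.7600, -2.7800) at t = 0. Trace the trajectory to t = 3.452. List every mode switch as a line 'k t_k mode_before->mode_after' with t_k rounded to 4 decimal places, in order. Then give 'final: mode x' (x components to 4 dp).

Mode 0: guard c·x = 1.1052 hit at Δt = 1.1224 (t = 1.1224), x⁻ = (-2.0893, -5.0580) → reset → x⁺ = (-1.8350, -4.7187), jump to mode 2
Mode 2: guard c·x = -2.1936 hit at Δt = 0.5144 (t = 1.6368), x⁻ = (-0.2410, -3.5304) → reset → x⁺ = (-0.3841, -3.4632), jump to mode 1
Mode 1: guard c·x = 10.6725 hit at Δt = 1.0806 (t = 2.7174), x⁻ = (-5.6943, -9.2480) → reset → x⁺ = (-4.5671, -7.5633), jump to mode 3
Mode 3: flow for 0.7346 to horizon, guard not reached → x = (-0.5014, -6.4143)

1 1.1224 0->2
2 1.6368 2->1
3 2.7174 1->3
final: 3 -0.5014 -6.4143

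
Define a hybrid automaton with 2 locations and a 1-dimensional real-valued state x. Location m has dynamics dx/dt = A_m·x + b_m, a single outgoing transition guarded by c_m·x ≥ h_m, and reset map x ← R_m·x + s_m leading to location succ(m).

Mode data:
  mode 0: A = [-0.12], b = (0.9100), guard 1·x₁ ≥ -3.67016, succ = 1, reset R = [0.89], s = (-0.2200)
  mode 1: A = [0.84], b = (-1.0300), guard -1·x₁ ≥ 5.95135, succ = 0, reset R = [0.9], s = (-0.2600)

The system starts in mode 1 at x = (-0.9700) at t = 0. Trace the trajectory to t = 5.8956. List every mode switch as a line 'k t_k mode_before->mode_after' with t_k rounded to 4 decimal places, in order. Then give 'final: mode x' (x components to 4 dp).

Mode 1: guard c·x = 5.9513 hit at Δt = 1.4098 (t = 1.4098), x⁻ = (-5.9513) → reset → x⁺ = (-5.6162), jump to mode 0
Mode 0: guard c·x = -3.6702 hit at Δt = 1.3292 (t = 2.7390), x⁻ = (-3.6702) → reset → x⁺ = (-3.4864), jump to mode 1
Mode 1: guard c·x = 5.9513 hit at Δt = 0.5008 (t = 3.2398), x⁻ = (-5.9513) → reset → x⁺ = (-5.6162), jump to mode 0
Mode 0: guard c·x = -3.6702 hit at Δt = 1.3292 (t = 4.5690), x⁻ = (-3.6702) → reset → x⁺ = (-3.4864), jump to mode 1
Mode 1: guard c·x = 5.9513 hit at Δt = 0.5008 (t = 5.0699), x⁻ = (-5.9513) → reset → x⁺ = (-5.6162), jump to mode 0
Mode 0: flow for 0.8257 to horizon, guard not reached → x = (-4.3710)

1 1.4098 1->0
2 2.7390 0->1
3 3.2398 1->0
4 4.5690 0->1
5 5.0699 1->0
final: 0 -4.3710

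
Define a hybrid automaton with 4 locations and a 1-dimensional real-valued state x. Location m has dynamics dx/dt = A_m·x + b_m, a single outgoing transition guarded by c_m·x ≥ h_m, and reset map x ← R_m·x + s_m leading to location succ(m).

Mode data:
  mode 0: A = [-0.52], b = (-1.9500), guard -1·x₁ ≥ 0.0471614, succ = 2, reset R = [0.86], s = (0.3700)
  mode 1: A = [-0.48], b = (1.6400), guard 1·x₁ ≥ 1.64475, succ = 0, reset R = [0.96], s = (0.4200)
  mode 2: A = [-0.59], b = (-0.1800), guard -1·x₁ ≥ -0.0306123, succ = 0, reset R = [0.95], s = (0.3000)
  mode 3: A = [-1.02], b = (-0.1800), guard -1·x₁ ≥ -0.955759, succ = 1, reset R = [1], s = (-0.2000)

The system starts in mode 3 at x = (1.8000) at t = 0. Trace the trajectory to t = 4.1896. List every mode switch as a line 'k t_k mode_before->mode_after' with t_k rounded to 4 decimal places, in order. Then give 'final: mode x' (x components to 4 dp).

Mode 3: guard c·x = -0.9558 hit at Δt = 0.5462 (t = 0.5462), x⁻ = (0.9558) → reset → x⁺ = (0.7558), jump to mode 1
Mode 1: guard c·x = 1.6447 hit at Δt = 0.8471 (t = 1.3933), x⁻ = (1.6447) → reset → x⁺ = (1.9990), jump to mode 0
Mode 0: guard c·x = 0.0472 hit at Δt = 0.8460 (t = 2.2393), x⁻ = (-0.0472) → reset → x⁺ = (0.3294), jump to mode 2
Mode 2: guard c·x = -0.0306 hit at Δt = 1.0791 (t = 3.3184), x⁻ = (0.0306) → reset → x⁺ = (0.3291), jump to mode 0
Mode 0: guard c·x = 0.0472 hit at Δt = 0.1861 (t = 3.5045), x⁻ = (-0.0472) → reset → x⁺ = (0.3294), jump to mode 2
Mode 2: flow for 0.6851 to horizon, guard not reached → x = (0.1185)

1 0.5462 3->1
2 1.3933 1->0
3 2.2393 0->2
4 3.3184 2->0
5 3.5045 0->2
final: 2 0.1185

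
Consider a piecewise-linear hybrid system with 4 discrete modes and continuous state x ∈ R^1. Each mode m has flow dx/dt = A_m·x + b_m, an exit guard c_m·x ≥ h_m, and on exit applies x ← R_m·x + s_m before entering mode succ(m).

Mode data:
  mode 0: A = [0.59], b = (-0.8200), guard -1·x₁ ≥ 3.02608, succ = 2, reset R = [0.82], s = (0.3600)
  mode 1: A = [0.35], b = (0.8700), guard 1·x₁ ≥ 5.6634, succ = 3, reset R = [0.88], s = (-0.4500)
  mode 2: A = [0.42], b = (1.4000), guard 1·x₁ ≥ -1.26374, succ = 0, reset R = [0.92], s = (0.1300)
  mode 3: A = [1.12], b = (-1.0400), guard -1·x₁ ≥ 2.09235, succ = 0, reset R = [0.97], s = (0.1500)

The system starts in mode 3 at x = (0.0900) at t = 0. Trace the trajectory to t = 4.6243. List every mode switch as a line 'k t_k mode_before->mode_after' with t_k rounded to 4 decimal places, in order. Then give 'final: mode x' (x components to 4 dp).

1 1.1443 3->0
2 1.6538 0->2
3 2.9279 2->0
4 3.9456 0->2
final: 2 -1.7216

Mode 3: guard c·x = 2.0924 hit at Δt = 1.1443 (t = 1.1443), x⁻ = (-2.0923) → reset → x⁺ = (-1.8796), jump to mode 0
Mode 0: guard c·x = 3.0261 hit at Δt = 0.5095 (t = 1.6538), x⁻ = (-3.0261) → reset → x⁺ = (-2.1214), jump to mode 2
Mode 2: guard c·x = -1.2637 hit at Δt = 1.2741 (t = 2.9279), x⁻ = (-1.2637) → reset → x⁺ = (-1.0326), jump to mode 0
Mode 0: guard c·x = 3.0261 hit at Δt = 1.0177 (t = 3.9456), x⁻ = (-3.0261) → reset → x⁺ = (-2.1214), jump to mode 2
Mode 2: flow for 0.6787 to horizon, guard not reached → x = (-1.7216)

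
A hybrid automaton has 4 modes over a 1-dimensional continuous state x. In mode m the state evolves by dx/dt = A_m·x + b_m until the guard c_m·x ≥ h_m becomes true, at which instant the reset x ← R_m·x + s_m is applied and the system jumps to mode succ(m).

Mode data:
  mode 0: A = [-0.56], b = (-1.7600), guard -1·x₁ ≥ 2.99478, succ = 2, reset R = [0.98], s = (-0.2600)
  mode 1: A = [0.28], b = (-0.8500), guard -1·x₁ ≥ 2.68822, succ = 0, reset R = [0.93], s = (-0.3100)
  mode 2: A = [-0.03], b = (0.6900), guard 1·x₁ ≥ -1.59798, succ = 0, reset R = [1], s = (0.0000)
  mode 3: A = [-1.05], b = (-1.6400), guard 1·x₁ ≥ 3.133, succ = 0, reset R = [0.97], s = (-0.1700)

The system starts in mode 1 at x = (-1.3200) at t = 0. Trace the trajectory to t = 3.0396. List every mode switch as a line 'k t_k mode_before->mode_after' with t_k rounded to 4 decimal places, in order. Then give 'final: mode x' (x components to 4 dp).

Mode 1: guard c·x = 2.6882 hit at Δt = 0.9756 (t = 0.9756), x⁻ = (-2.6882) → reset → x⁺ = (-2.8100), jump to mode 0
Mode 0: guard c·x = 2.9948 hit at Δt = 1.4462 (t = 2.4218), x⁻ = (-2.9948) → reset → x⁺ = (-3.1949), jump to mode 2
Mode 2: flow for 0.6178 to horizon, guard not reached → x = (-2.7138)

1 0.9756 1->0
2 2.4218 0->2
final: 2 -2.7138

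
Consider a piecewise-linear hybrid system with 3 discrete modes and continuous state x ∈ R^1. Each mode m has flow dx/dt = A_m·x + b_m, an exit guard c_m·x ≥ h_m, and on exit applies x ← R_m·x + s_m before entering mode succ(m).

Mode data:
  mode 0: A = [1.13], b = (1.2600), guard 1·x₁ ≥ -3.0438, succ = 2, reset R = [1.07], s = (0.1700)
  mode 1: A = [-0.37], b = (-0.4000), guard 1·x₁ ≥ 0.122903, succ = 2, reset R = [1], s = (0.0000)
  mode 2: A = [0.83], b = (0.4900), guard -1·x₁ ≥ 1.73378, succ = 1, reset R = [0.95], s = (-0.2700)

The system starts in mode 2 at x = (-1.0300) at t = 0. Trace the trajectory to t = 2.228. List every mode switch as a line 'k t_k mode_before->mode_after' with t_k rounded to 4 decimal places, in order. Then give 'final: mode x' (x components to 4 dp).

Mode 2: guard c·x = 1.7338 hit at Δt = 1.1516 (t = 1.1516), x⁻ = (-1.7338) → reset → x⁺ = (-1.9171), jump to mode 1
Mode 1: flow for 1.0764 to horizon, guard not reached → x = (-1.6424)

1 1.1516 2->1
final: 1 -1.6424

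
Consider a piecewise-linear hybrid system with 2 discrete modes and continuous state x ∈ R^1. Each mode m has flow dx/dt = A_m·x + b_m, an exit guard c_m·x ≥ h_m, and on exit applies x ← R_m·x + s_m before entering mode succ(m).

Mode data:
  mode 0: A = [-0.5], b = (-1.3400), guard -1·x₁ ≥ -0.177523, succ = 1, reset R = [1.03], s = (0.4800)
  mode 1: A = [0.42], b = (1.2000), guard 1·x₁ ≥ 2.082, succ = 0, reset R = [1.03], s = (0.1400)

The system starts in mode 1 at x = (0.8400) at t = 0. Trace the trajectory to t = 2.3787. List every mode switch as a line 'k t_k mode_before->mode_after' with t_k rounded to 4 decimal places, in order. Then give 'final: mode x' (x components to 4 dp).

Mode 1: guard c·x = 2.0820 hit at Δt = 0.6896 (t = 0.6896), x⁻ = (2.0820) → reset → x⁺ = (2.2845), jump to mode 0
Mode 0: guard c·x = -0.1775 hit at Δt = 1.1047 (t = 1.7943), x⁻ = (0.1775) → reset → x⁺ = (0.6628), jump to mode 1
Mode 1: flow for 0.5844 to horizon, guard not reached → x = (1.6421)

1 0.6896 1->0
2 1.7943 0->1
final: 1 1.6421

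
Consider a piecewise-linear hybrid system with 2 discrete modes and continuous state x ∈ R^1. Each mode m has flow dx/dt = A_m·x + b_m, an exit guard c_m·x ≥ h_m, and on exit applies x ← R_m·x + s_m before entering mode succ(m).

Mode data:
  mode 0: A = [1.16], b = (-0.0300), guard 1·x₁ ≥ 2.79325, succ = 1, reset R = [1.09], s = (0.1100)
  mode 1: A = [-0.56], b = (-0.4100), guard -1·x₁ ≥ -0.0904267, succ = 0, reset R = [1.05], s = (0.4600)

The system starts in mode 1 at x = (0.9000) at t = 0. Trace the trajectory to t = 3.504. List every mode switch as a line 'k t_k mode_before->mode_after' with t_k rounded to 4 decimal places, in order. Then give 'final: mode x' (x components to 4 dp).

1 1.2236 1->0
2 2.6499 0->1
final: 1 1.6770

Mode 1: guard c·x = -0.0904 hit at Δt = 1.2236 (t = 1.2236), x⁻ = (0.0904) → reset → x⁺ = (0.5549), jump to mode 0
Mode 0: guard c·x = 2.7933 hit at Δt = 1.4263 (t = 2.6499), x⁻ = (2.7932) → reset → x⁺ = (3.1546), jump to mode 1
Mode 1: flow for 0.8541 to horizon, guard not reached → x = (1.6770)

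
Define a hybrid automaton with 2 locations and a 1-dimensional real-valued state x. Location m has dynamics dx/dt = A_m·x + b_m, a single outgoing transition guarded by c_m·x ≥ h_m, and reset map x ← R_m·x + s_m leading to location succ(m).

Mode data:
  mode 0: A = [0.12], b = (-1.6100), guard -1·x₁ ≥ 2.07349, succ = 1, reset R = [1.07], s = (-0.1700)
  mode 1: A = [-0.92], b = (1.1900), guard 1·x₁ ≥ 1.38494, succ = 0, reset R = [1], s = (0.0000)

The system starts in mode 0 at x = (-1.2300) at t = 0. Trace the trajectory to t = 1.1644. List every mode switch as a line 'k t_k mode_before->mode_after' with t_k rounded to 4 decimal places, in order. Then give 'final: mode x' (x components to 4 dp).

1 0.4666 0->1
final: 1 -0.6442

Mode 0: guard c·x = 2.0735 hit at Δt = 0.4666 (t = 0.4666), x⁻ = (-2.0735) → reset → x⁺ = (-2.3886), jump to mode 1
Mode 1: flow for 0.6978 to horizon, guard not reached → x = (-0.6442)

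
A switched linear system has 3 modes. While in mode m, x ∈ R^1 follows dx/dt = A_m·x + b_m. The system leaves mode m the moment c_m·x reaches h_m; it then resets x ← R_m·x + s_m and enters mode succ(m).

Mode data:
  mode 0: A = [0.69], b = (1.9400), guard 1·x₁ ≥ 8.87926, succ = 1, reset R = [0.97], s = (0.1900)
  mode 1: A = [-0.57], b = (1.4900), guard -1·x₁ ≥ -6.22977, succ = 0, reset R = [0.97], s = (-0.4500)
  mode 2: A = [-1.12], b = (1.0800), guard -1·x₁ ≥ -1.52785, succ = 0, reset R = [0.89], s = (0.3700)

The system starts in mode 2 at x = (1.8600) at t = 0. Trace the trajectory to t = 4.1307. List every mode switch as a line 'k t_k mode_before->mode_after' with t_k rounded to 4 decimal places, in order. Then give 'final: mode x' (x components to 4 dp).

Mode 2: guard c·x = -1.5278 hit at Δt = 0.4137 (t = 0.4137), x⁻ = (1.5279) → reset → x⁺ = (1.7298), jump to mode 0
Mode 0: guard c·x = 8.8793 hit at Δt = 1.3704 (t = 1.7841), x⁻ = (8.8793) → reset → x⁺ = (8.8029), jump to mode 1
Mode 1: guard c·x = -6.2298 hit at Δt = 0.9429 (t = 2.7270), x⁻ = (6.2298) → reset → x⁺ = (5.5929), jump to mode 0
Mode 0: guard c·x = 8.8793 hit at Δt = 0.4783 (t = 3.2053), x⁻ = (8.8793) → reset → x⁺ = (8.8029), jump to mode 1
Mode 1: flow for 0.9254 to horizon, guard not reached → x = (6.2661)

1 0.4137 2->0
2 1.7841 0->1
3 2.7270 1->0
4 3.2053 0->1
final: 1 6.2661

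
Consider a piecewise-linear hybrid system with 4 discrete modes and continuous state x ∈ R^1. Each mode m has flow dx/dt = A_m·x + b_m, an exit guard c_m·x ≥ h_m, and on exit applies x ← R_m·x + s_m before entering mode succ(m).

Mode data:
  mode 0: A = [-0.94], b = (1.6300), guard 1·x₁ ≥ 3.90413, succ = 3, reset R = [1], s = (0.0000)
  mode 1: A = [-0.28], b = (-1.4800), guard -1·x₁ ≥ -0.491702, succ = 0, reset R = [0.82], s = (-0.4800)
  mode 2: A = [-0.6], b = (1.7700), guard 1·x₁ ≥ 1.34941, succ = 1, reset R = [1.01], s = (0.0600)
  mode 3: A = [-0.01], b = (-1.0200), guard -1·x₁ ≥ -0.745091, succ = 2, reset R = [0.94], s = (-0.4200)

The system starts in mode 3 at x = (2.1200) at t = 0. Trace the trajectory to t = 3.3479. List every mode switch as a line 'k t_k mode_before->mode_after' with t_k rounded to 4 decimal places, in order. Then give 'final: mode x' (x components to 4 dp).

Mode 3: guard c·x = -0.7451 hit at Δt = 1.3293 (t = 1.3293), x⁻ = (0.7451) → reset → x⁺ = (0.2804), jump to mode 2
Mode 2: guard c·x = 1.3494 hit at Δt = 0.8526 (t = 2.1819), x⁻ = (1.3494) → reset → x⁺ = (1.4229), jump to mode 1
Mode 1: guard c·x = -0.4917 hit at Δt = 0.5337 (t = 2.7156), x⁻ = (0.4917) → reset → x⁺ = (-0.0768), jump to mode 0
Mode 0: flow for 0.6323 to horizon, guard not reached → x = (0.7346)

1 1.3293 3->2
2 2.1819 2->1
3 2.7156 1->0
final: 0 0.7346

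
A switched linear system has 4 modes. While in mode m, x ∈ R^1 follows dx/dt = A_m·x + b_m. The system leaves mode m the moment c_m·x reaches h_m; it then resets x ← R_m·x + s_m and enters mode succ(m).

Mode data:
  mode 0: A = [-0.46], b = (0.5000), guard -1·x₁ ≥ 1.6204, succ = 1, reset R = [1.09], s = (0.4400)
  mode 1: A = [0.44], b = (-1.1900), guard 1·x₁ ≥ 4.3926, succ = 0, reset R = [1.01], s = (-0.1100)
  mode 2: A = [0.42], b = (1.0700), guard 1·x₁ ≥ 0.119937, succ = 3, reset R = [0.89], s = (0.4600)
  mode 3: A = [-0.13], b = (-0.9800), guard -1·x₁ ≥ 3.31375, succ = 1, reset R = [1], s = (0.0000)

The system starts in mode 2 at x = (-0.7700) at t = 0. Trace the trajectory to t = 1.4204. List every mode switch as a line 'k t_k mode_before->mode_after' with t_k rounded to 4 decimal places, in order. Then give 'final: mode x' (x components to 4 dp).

Mode 2: guard c·x = 0.1199 hit at Δt = 0.9664 (t = 0.9664), x⁻ = (0.1199) → reset → x⁺ = (0.5667), jump to mode 3
Mode 3: flow for 0.4540 to horizon, guard not reached → x = (0.1022)

1 0.9664 2->3
final: 3 0.1022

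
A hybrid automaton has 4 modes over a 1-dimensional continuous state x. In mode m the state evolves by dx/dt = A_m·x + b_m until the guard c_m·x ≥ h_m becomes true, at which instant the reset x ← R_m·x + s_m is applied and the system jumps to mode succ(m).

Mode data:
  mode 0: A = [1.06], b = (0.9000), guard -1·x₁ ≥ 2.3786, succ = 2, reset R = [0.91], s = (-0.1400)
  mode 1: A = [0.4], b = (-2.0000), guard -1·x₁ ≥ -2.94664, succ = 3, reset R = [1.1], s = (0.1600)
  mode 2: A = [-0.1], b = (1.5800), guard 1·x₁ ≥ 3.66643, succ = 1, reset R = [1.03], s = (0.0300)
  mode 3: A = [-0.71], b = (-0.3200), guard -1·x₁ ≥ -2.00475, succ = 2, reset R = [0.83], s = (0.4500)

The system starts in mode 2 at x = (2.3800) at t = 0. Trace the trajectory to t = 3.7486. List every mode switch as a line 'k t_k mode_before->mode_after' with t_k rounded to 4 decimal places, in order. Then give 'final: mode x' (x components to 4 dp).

Mode 2: guard c·x = 3.6664 hit at Δt = 1.0077 (t = 1.0077), x⁻ = (3.6664) → reset → x⁺ = (3.8064), jump to mode 1
Mode 1: guard c·x = -2.9466 hit at Δt = 1.3563 (t = 2.3640), x⁻ = (2.9466) → reset → x⁺ = (3.4013), jump to mode 3
Mode 3: guard c·x = -2.0048 hit at Δt = 0.6342 (t = 2.9982), x⁻ = (2.0048) → reset → x⁺ = (2.1139), jump to mode 2
Mode 2: flow for 0.7504 to horizon, guard not reached → x = (3.1033)

1 1.0077 2->1
2 2.3640 1->3
3 2.9982 3->2
final: 2 3.1033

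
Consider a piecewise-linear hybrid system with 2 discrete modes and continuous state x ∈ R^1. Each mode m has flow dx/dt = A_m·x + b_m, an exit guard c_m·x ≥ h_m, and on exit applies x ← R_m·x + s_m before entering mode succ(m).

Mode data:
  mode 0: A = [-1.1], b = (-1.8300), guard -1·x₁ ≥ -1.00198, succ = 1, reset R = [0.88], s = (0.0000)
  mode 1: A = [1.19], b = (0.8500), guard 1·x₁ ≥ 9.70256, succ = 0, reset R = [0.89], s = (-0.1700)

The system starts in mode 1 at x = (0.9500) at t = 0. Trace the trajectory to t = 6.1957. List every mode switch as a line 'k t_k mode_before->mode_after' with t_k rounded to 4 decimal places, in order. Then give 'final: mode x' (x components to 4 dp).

Mode 1: guard c·x = 9.7026 hit at Δt = 1.5412 (t = 1.5412), x⁻ = (9.7026) → reset → x⁺ = (8.4653), jump to mode 0
Mode 0: guard c·x = -1.0020 hit at Δt = 1.2136 (t = 2.7548), x⁻ = (1.0020) → reset → x⁺ = (0.8817), jump to mode 1
Mode 1: guard c·x = 9.7026 hit at Δt = 1.5764 (t = 4.3312), x⁻ = (9.7026) → reset → x⁺ = (8.4653), jump to mode 0
Mode 0: guard c·x = -1.0020 hit at Δt = 1.2136 (t = 5.5448), x⁻ = (1.0020) → reset → x⁺ = (0.8817), jump to mode 1
Mode 1: flow for 0.6509 to horizon, guard not reached → x = (2.7486)

1 1.5412 1->0
2 2.7548 0->1
3 4.3312 1->0
4 5.5448 0->1
final: 1 2.7486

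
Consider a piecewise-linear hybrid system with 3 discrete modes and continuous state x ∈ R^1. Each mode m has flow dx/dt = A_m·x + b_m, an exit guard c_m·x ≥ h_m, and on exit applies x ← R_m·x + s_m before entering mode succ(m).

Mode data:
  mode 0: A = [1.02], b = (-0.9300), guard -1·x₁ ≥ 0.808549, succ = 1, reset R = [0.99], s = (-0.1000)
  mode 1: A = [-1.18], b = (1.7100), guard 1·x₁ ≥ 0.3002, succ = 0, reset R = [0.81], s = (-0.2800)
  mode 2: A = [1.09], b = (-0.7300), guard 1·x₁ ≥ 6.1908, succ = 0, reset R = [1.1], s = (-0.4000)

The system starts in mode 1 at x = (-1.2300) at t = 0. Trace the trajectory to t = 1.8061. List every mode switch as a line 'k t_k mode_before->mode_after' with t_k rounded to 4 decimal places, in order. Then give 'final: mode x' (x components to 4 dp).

Mode 1: guard c·x = 0.3002 hit at Δt = 0.7175 (t = 0.7175), x⁻ = (0.3002) → reset → x⁺ = (-0.0368), jump to mode 0
Mode 0: guard c·x = 0.8085 hit at Δt = 0.5836 (t = 1.3011), x⁻ = (-0.8085) → reset → x⁺ = (-0.9005), jump to mode 1
Mode 1: flow for 0.5050 to horizon, guard not reached → x = (0.1544)

1 0.7175 1->0
2 1.3011 0->1
final: 1 0.1544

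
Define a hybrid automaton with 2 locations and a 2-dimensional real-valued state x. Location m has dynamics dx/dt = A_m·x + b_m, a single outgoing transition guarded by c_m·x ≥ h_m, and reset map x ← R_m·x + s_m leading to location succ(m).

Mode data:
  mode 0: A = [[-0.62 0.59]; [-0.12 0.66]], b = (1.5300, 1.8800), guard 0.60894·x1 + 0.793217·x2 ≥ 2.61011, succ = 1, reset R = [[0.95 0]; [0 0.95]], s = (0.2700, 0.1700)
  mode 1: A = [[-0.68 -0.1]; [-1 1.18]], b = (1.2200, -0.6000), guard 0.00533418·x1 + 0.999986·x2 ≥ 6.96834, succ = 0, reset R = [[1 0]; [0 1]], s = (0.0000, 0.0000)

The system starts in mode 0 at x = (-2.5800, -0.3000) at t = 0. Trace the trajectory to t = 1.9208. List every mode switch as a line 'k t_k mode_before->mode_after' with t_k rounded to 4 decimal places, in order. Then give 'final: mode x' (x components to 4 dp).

1 1.1462 0->1
final: 1 0.9986 5.1696

Mode 0: guard c·x = 2.6101 hit at Δt = 1.1462 (t = 1.1462), x⁻ = (0.6099, 2.8223) → reset → x⁺ = (0.8494, 2.8512), jump to mode 1
Mode 1: flow for 0.7746 to horizon, guard not reached → x = (0.9986, 5.1696)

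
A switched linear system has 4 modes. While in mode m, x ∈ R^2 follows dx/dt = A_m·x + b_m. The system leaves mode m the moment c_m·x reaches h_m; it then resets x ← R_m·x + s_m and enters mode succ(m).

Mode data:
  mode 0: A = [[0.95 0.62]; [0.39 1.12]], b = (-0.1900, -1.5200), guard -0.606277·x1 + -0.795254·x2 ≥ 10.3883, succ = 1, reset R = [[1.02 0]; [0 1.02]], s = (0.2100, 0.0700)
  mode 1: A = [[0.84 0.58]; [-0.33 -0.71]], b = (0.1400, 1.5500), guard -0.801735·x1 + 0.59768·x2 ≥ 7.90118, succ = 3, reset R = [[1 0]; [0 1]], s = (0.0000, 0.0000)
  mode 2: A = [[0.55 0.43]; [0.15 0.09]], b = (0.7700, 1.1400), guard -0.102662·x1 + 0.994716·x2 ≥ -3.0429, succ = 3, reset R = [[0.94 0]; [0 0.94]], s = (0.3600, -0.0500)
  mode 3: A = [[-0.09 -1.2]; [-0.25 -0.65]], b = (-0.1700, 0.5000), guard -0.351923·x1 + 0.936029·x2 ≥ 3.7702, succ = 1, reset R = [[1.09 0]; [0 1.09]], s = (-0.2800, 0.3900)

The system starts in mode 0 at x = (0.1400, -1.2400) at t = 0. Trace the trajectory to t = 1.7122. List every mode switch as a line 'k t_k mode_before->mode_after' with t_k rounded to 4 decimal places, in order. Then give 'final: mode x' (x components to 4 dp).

1 1.1853 0->1
final: 1 -10.0478 -4.7614

Mode 0: guard c·x = 10.3883 hit at Δt = 1.1853 (t = 1.1853), x⁻ = (-4.8421, -9.3714) → reset → x⁺ = (-4.7290, -9.4888), jump to mode 1
Mode 1: flow for 0.5269 to horizon, guard not reached → x = (-10.0478, -4.7614)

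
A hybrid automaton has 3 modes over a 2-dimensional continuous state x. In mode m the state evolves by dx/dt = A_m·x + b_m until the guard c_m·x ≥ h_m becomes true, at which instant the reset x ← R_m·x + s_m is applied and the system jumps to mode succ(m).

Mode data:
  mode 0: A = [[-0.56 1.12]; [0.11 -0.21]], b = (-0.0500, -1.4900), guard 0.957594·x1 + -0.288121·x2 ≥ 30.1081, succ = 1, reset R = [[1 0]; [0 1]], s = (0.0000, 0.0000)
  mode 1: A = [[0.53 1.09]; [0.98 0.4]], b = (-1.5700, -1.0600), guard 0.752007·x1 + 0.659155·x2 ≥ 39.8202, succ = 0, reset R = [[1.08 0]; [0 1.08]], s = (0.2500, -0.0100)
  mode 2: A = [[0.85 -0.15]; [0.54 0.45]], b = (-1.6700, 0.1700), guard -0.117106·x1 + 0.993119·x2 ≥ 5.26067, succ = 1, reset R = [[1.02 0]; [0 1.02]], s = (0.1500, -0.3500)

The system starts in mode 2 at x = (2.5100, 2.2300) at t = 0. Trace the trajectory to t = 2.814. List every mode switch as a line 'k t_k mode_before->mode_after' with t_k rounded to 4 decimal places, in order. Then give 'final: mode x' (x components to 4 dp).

Mode 2: guard c·x = 5.2607 hit at Δt = 1.0393 (t = 1.0393), x⁻ = (2.3978, 5.5799) → reset → x⁺ = (2.5958, 5.3415), jump to mode 1
Mode 1: guard c·x = 39.8202 hit at Δt = 1.4529 (t = 2.4922), x⁻ = (28.9246, 27.4120) → reset → x⁺ = (31.4885, 29.5949), jump to mode 0
Mode 0: flow for 0.3218 to horizon, guard not reached → x = (35.8245, 28.3537)

1 1.0393 2->1
2 2.4922 1->0
final: 0 35.8245 28.3537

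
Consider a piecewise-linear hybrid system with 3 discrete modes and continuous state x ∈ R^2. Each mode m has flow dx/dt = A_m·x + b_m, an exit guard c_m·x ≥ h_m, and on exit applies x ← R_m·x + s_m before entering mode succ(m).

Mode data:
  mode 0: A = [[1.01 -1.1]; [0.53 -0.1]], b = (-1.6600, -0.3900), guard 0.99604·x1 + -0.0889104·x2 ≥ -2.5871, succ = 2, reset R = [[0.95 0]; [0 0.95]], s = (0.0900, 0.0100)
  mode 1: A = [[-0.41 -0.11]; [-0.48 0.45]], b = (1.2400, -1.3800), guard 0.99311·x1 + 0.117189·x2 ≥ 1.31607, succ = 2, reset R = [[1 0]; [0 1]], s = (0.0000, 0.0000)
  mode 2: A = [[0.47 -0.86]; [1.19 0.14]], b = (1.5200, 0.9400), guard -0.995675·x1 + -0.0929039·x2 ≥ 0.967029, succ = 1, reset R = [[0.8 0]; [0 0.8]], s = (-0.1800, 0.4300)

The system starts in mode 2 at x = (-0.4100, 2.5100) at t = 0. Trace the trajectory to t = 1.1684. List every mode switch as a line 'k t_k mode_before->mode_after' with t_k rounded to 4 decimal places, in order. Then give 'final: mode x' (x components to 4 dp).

1 0.7011 2->1
final: 1 -0.5616 2.7732

Mode 2: guard c·x = 0.9670 hit at Δt = 0.7011 (t = 0.7011), x⁻ = (-1.2306, 2.7802) → reset → x⁺ = (-1.1645, 2.6542), jump to mode 1
Mode 1: flow for 0.4673 to horizon, guard not reached → x = (-0.5616, 2.7732)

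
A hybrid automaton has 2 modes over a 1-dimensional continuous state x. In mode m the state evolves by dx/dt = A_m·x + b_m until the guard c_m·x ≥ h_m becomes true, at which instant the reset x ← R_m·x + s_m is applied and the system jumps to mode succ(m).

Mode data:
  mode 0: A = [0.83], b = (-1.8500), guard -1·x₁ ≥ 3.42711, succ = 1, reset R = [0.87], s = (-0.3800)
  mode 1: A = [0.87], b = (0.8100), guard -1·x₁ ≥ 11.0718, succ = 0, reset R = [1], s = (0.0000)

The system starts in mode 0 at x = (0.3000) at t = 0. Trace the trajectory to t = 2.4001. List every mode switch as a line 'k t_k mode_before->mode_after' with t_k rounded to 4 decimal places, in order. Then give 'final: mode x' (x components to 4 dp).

1 1.2961 0->1
final: 1 -7.2819

Mode 0: guard c·x = 3.4271 hit at Δt = 1.2961 (t = 1.2961), x⁻ = (-3.4271) → reset → x⁺ = (-3.3616), jump to mode 1
Mode 1: flow for 1.1040 to horizon, guard not reached → x = (-7.2819)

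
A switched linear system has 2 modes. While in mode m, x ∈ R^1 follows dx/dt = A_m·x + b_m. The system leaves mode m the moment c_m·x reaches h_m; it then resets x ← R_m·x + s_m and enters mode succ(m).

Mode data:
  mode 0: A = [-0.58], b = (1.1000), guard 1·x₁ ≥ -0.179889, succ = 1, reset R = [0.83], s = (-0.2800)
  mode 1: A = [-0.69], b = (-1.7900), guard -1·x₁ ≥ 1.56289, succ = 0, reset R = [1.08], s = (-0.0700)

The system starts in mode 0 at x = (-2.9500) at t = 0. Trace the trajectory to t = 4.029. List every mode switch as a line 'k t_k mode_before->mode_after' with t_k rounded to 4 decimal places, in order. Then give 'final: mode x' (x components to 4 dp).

1 1.4614 0->1
2 2.5361 1->0
3 3.5107 0->1
final: 1 -1.0802

Mode 0: guard c·x = -0.1799 hit at Δt = 1.4614 (t = 1.4614), x⁻ = (-0.1799) → reset → x⁺ = (-0.4293), jump to mode 1
Mode 1: guard c·x = 1.5629 hit at Δt = 1.0747 (t = 2.5361), x⁻ = (-1.5629) → reset → x⁺ = (-1.7579), jump to mode 0
Mode 0: guard c·x = -0.1799 hit at Δt = 0.9746 (t = 3.5107), x⁻ = (-0.1799) → reset → x⁺ = (-0.4293), jump to mode 1
Mode 1: flow for 0.5183 to horizon, guard not reached → x = (-1.0802)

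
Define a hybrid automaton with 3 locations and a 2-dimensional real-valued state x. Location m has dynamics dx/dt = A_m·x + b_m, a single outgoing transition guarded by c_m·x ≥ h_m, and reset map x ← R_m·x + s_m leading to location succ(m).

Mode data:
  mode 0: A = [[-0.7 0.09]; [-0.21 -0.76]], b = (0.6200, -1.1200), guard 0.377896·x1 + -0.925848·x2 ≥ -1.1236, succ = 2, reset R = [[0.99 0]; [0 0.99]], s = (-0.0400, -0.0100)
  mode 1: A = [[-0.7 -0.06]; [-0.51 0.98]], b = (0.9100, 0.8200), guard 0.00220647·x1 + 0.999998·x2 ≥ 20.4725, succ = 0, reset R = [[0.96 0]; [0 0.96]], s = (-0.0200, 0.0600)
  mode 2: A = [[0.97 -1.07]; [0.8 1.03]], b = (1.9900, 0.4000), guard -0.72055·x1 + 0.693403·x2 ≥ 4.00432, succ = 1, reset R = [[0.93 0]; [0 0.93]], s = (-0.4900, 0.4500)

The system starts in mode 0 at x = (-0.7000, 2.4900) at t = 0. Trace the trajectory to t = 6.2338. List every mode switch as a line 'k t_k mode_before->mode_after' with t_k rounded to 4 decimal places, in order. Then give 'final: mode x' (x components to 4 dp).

1 0.5528 0->2
2 1.7347 2->1
3 3.0680 1->0
4 5.4581 0->2
final: 2 0.9622 5.5398

Mode 0: guard c·x = -1.1236 hit at Δt = 0.5528 (t = 0.5528), x⁻ = (-0.1192, 1.1649) → reset → x⁺ = (-0.1580, 1.1433), jump to mode 2
Mode 2: guard c·x = 4.0043 hit at Δt = 1.1819 (t = 1.7347), x⁻ = (-1.3363, 4.3863) → reset → x⁺ = (-1.7327, 4.5292), jump to mode 1
Mode 1: guard c·x = 20.4725 hit at Δt = 1.3333 (t = 3.0680), x⁻ = (-0.5216, 20.4737) → reset → x⁺ = (-0.5207, 19.7147), jump to mode 0
Mode 0: guard c·x = -1.1236 hit at Δt = 2.3901 (t = 5.4581), x⁻ = (1.2493, 1.7235) → reset → x⁺ = (1.1969, 1.6963), jump to mode 2
Mode 2: flow for 0.7757 to horizon, guard not reached → x = (0.9622, 5.5398)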